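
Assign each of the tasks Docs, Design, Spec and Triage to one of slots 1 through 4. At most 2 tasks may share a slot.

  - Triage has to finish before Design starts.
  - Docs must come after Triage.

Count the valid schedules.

50

Splitting on Docs: it can be 2 (11), 3 (18), 4 (21). Listing each branch's schedules as (Design, Spec, Triage):
Docs=2: (2,1,1) (2,3,1) (2,4,1) (3,1,1) (3,2,1) (3,3,1) (3,4,1) (4,1,1) (4,2,1) (4,3,1) (4,4,1) — 11.
Docs=3: (2,1,1) (2,2,1) (2,3,1) (2,4,1) (3,1,1) (3,1,2) (3,2,1) (3,2,2) (3,4,1) (3,4,2) (4,1,1) (4,1,2) (4,2,1) (4,2,2) (4,3,1) (4,3,2) (4,4,1) (4,4,2) — 18.
Docs=4: (2,1,1) (2,2,1) (2,3,1) (2,4,1) (3,1,1) (3,1,2) (3,2,1) (3,2,2) (3,3,1) (3,3,2) (3,4,1) (3,4,2) (4,1,1) (4,1,2) (4,1,3) (4,2,1) (4,2,2) (4,2,3) (4,3,1) (4,3,2) (4,3,3) — 21.
Summing: 11 + 18 + 21 = 50.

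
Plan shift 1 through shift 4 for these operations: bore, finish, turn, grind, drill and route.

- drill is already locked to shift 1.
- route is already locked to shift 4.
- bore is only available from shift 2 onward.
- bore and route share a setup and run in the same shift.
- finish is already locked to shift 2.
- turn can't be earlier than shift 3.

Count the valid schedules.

8

Splitting on turn: it can be shift 3 (4), shift 4 (4). Listing each branch's schedules as (bore, finish, grind, drill, route) by shift number:
turn=shift 3: (4,2,1,1,4) (4,2,2,1,4) (4,2,3,1,4) (4,2,4,1,4) — 4.
turn=shift 4: (4,2,1,1,4) (4,2,2,1,4) (4,2,3,1,4) (4,2,4,1,4) — 4.
Summing: 4 + 4 = 8.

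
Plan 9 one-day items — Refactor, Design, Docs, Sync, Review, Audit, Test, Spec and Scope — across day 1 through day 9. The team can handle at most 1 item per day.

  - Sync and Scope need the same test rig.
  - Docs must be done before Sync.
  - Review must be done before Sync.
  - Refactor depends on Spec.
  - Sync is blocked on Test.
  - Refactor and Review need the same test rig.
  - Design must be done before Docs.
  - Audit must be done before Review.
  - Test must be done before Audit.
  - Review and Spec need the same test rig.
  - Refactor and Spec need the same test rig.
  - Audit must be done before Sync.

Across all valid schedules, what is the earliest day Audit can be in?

Precedence pushes Audit to at least day 2; downstream work caps Audit at day 7.
Audit at day 2 is achievable: Review -> day 5, Refactor -> day 8, Scope -> day 9, Docs -> day 4, Test -> day 1, Spec -> day 7, Audit -> day 2, Sync -> day 6, Design -> day 3.

day 2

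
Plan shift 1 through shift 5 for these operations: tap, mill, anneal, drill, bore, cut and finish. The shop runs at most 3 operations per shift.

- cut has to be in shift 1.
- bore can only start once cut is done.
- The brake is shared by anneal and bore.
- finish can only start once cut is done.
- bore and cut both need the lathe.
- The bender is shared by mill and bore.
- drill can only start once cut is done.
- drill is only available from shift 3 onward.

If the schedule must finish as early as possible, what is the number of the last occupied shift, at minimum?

The precedence chain requires at least 2 distinct shifts.
With at most 3 per shift and 7 operations, at least 3 shifts are needed.
drill can't be placed before shift 3, so the schedule must run through at least shift 3.
3 works (last occupied shift: shift 3): for example anneal in shift 3; finish in shift 2; drill in shift 3; mill in shift 1; cut in shift 1; tap in shift 1; bore in shift 2.

shift 3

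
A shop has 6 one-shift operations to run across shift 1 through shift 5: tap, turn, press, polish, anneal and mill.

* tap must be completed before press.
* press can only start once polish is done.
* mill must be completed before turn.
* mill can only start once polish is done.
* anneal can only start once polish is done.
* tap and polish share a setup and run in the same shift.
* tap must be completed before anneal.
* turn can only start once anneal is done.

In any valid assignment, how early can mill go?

shift 2

Precedence pushes mill to at least shift 2; downstream work caps mill at shift 4.
mill at shift 2 is achievable: turn in shift 3, tap in shift 1, anneal in shift 2, polish in shift 1, mill in shift 2, press in shift 2.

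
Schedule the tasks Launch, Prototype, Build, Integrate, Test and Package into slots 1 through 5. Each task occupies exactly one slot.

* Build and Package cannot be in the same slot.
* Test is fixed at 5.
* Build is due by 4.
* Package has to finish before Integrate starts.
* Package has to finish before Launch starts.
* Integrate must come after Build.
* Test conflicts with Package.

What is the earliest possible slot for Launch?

2

Precedence pushes Launch to at least 2.
Launch at 2 is achievable: Package in 1; Integrate in 3; Test in 5; Launch in 2; Build in 2; Prototype in 1.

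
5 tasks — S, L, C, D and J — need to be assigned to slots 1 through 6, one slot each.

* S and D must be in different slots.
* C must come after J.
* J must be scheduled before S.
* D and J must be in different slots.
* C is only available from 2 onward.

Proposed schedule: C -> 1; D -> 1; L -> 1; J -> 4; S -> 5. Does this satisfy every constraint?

No — it violates: C is only available from 2 onward

C is only available from 2 onward — violated.
D and J must be in different slots — holds.
C must come after J — violated.
S and D must be in different slots — holds.
J must be scheduled before S — holds.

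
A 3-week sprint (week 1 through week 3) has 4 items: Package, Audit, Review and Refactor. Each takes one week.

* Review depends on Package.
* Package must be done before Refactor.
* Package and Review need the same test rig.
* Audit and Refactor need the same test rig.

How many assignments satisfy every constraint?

10

Splitting on Package: it can be week 1 (8), week 2 (2). Listing each branch's schedules as (Audit, Review, Refactor) by week number:
Package=week 1: (1,2,2) (1,2,3) (1,3,2) (1,3,3) (2,2,3) (2,3,3) (3,2,2) (3,3,2) — 8.
Package=week 2: (1,3,3) (2,3,3) — 2.
Summing: 8 + 2 = 10.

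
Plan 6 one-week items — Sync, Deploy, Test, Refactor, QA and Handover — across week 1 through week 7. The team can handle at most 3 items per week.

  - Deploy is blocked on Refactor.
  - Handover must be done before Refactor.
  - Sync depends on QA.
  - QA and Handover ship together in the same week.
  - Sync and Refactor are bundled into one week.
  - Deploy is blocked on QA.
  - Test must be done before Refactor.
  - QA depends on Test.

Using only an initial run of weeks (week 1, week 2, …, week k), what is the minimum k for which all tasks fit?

4

The precedence chain requires at least 4 distinct weeks.
With at most 3 per week and 6 tasks, at least 2 weeks are needed.
4 works (last occupied week: week 4): for example QA=week 2, Deploy=week 4, Refactor=week 3, Sync=week 3, Handover=week 2, Test=week 1.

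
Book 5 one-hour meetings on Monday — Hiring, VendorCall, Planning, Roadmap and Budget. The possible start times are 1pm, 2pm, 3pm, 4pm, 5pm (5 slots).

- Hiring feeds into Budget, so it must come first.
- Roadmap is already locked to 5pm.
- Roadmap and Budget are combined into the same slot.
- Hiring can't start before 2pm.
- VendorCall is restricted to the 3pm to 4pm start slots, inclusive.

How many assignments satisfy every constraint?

30

Splitting on Hiring: it can be 2pm (10), 3pm (10), 4pm (10). Listing each branch's schedules as (VendorCall, Planning, Roadmap, Budget):
Hiring=2pm: (3pm,1pm,5pm,5pm) (3pm,2pm,5pm,5pm) (3pm,3pm,5pm,5pm) (3pm,4pm,5pm,5pm) (3pm,5pm,5pm,5pm) (4pm,1pm,5pm,5pm) (4pm,2pm,5pm,5pm) (4pm,3pm,5pm,5pm) (4pm,4pm,5pm,5pm) (4pm,5pm,5pm,5pm) — 10.
Hiring=3pm: (3pm,1pm,5pm,5pm) (3pm,2pm,5pm,5pm) (3pm,3pm,5pm,5pm) (3pm,4pm,5pm,5pm) (3pm,5pm,5pm,5pm) (4pm,1pm,5pm,5pm) (4pm,2pm,5pm,5pm) (4pm,3pm,5pm,5pm) (4pm,4pm,5pm,5pm) (4pm,5pm,5pm,5pm) — 10.
Hiring=4pm: (3pm,1pm,5pm,5pm) (3pm,2pm,5pm,5pm) (3pm,3pm,5pm,5pm) (3pm,4pm,5pm,5pm) (3pm,5pm,5pm,5pm) (4pm,1pm,5pm,5pm) (4pm,2pm,5pm,5pm) (4pm,3pm,5pm,5pm) (4pm,4pm,5pm,5pm) (4pm,5pm,5pm,5pm) — 10.
Summing: 10 + 10 + 10 = 30.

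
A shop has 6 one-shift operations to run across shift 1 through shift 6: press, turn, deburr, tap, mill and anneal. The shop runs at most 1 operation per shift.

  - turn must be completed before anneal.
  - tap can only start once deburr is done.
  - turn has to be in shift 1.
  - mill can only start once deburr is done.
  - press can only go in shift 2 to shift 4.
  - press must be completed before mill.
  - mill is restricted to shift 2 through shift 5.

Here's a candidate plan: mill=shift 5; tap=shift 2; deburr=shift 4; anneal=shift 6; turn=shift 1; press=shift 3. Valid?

No — it violates: tap can only start once deburr is done

press can only go in shift 2 to shift 4 — holds.
turn has to be in shift 1 — holds.
turn must be completed before anneal — holds.
The shop runs at most 1 operation per shift — holds.
press must be completed before mill — holds.
mill is restricted to shift 2 through shift 5 — holds.
mill can only start once deburr is done — holds.
tap can only start once deburr is done — violated.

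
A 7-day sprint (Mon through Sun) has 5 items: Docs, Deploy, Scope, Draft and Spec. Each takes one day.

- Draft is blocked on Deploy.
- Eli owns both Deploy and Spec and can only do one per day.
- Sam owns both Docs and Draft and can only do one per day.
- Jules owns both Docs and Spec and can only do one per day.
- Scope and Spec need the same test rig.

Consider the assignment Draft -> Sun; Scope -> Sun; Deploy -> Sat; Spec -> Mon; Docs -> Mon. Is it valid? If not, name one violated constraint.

Invalid. Jules owns both Docs and Spec and can only do one per day.

Draft is blocked on Deploy — holds.
Sam owns both Docs and Draft and can only do one per day — holds.
Scope and Spec need the same test rig — holds.
Eli owns both Deploy and Spec and can only do one per day — holds.
Jules owns both Docs and Spec and can only do one per day — violated.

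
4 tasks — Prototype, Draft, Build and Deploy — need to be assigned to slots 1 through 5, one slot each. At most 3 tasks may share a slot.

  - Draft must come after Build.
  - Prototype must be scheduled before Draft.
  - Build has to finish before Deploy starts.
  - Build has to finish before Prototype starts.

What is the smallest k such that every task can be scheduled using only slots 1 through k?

The precedence chain requires at least 3 distinct slots.
With at most 3 per slot and 4 tasks, at least 2 slots are needed.
3 works (last occupied slot: 3): for example Deploy=2, Draft=3, Build=1, Prototype=2.

3 slots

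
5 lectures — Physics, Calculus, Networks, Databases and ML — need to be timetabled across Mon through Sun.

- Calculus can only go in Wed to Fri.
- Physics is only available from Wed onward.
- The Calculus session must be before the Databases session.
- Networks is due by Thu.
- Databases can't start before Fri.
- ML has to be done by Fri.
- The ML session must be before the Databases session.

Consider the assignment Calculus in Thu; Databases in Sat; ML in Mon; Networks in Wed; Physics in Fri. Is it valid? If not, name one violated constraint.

Physics is only available from Wed onward — holds.
ML has to be done by Fri — holds.
Calculus can only go in Wed to Fri — holds.
The Calculus session must be before the Databases session — holds.
The ML session must be before the Databases session — holds.
Networks is due by Thu — holds.
Databases can't start before Fri — holds.

Valid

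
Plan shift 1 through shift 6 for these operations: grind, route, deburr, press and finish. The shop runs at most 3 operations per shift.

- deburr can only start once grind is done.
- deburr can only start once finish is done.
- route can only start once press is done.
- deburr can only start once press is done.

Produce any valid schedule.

deburr in shift 2; press in shift 1; grind in shift 1; finish in shift 1; route in shift 2

Checking: press(shift 1) before deburr(shift 2); finish(shift 1) before deburr(shift 2); press(shift 1) before route(shift 2); grind(shift 1) before deburr(shift 2); max 3 per shift (cap 3).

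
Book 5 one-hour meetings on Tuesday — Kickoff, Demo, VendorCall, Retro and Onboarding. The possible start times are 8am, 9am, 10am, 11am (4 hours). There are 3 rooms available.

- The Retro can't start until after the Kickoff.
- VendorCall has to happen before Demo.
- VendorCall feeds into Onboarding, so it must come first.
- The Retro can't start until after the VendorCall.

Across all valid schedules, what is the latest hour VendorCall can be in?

10am

Downstream work caps VendorCall at 10am.
VendorCall at 10am is achievable: VendorCall -> 10am, Retro -> 11am, Kickoff -> 8am, Onboarding -> 11am, Demo -> 11am.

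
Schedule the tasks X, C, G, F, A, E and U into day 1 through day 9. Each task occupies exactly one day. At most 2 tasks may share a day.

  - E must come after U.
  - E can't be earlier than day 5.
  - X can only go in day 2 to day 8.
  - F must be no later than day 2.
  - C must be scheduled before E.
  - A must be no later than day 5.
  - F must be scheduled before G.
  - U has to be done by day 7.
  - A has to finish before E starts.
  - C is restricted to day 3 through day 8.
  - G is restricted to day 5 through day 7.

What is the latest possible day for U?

U's own window allows nothing later than day 7.
U at day 7 is achievable: U=day 7; C=day 3; A=day 1; G=day 5; X=day 2; E=day 8; F=day 1.

day 7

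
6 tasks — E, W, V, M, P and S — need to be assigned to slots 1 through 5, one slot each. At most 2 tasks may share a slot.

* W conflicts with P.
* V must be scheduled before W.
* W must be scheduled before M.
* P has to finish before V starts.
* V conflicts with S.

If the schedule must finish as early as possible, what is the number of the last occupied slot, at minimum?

The precedence chain requires at least 4 distinct slots.
With at most 2 per slot and 6 tasks, at least 3 slots are needed.
4 works (last occupied slot: 4): for example E=1; P=1; W=3; S=3; M=4; V=2.

4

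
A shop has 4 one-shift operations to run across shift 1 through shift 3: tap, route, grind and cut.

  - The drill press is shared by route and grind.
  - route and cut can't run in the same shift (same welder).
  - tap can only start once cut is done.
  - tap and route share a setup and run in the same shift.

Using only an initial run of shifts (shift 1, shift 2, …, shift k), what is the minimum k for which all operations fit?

2 shifts

The precedence chain requires at least 2 distinct shifts.
2 works (last occupied shift: shift 2): for example grind -> shift 1, tap -> shift 2, cut -> shift 1, route -> shift 2.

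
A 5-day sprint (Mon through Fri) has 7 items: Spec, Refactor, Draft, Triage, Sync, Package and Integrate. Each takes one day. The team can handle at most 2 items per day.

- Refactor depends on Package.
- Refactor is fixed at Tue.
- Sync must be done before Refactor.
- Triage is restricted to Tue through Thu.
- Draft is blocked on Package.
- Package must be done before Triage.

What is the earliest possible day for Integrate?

Integrate at Tue is achievable: Package -> Mon, Refactor -> Tue, Sync -> Mon, Triage -> Wed, Spec -> Thu, Draft -> Wed, Integrate -> Tue.
Nothing earlier works — the capacity limit rule out every day before Tue.

Tue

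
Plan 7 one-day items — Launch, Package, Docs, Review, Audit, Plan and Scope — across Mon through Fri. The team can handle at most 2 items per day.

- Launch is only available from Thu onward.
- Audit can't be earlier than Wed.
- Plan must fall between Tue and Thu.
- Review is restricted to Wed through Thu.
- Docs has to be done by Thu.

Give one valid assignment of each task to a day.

Review -> Wed, Package -> Mon, Launch -> Thu, Scope -> Tue, Docs -> Mon, Plan -> Tue, Audit -> Wed

Checking: Launch=Thu in [Thu,Fri]; Review=Wed in [Wed,Thu]; Plan=Tue in [Tue,Thu]; Docs=Mon in [Mon,Thu]; Audit=Wed in [Wed,Fri]; max 2 per day (cap 2).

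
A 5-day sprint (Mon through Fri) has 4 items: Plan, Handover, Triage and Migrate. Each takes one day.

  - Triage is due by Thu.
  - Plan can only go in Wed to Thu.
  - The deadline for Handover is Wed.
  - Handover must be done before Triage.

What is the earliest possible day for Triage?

Precedence pushes Triage to at least Tue; Triage's own window allows nothing later than Thu.
Triage at Tue is achievable: Plan -> Wed, Triage -> Tue, Handover -> Mon, Migrate -> Mon.

Tue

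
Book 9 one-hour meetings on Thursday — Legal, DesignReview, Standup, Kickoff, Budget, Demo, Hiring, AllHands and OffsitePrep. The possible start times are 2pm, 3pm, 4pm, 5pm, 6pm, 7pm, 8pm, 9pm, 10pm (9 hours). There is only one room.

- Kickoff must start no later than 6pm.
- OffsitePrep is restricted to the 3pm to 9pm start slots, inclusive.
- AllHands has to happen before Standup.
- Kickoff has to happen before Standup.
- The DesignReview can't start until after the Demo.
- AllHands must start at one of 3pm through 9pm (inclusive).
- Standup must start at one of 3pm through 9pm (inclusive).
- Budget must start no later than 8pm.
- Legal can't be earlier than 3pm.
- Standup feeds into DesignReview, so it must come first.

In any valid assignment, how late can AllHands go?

AllHands is available from 3pm; AllHands's own window allows nothing later than 9pm; downstream work caps AllHands at 8pm.
AllHands at 8pm is achievable: Standup in 9pm; Kickoff in 2pm; AllHands in 8pm; Hiring in 7pm; Demo in 6pm; DesignReview in 10pm; Legal in 5pm; Budget in 3pm; OffsitePrep in 4pm.

8pm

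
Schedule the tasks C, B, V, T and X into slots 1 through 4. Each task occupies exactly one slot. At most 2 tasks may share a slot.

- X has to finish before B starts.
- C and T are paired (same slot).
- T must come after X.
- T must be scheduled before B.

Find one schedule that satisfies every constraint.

C=2, X=1, T=2, B=3, V=1

Checking: X(1) before T(2); T(2) before B(3); X(1) before B(3); C = T = 2; max 2 per slot (cap 2).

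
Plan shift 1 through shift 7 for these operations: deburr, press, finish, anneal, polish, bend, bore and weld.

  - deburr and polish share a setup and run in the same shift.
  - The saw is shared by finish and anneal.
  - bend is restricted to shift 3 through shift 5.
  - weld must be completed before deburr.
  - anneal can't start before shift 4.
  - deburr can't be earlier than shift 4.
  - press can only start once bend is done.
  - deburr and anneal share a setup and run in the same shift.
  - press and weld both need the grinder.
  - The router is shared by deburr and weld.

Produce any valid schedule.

deburr=shift 4, anneal=shift 4, polish=shift 4, finish=shift 1, bore=shift 1, weld=shift 1, press=shift 4, bend=shift 3

Checking: bend(shift 3) before press(shift 4); weld(shift 1) before deburr(shift 4); finish(shift 1) != anneal(shift 4); deburr(shift 4) != weld(shift 1); press(shift 4) != weld(shift 1); deburr = anneal = shift 4; deburr = polish = shift 4; deburr=shift 4 in [shift 4,shift 7]; anneal=shift 4 in [shift 4,shift 7]; bend=shift 3 in [shift 3,shift 5].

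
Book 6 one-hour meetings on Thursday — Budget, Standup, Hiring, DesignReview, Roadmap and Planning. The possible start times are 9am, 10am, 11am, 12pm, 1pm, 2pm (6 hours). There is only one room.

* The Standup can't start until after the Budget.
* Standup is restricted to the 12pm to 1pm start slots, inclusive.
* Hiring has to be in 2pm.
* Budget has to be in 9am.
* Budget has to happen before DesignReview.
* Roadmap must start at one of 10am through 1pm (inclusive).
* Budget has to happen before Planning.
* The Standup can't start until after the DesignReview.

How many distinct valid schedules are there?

Splitting on Standup: it can be 12pm (4), 1pm (6). Listing each branch's schedules as (Budget, Hiring, DesignReview, Roadmap, Planning):
Standup=12pm: (9am,2pm,10am,11am,1pm) (9am,2pm,10am,1pm,11am) (9am,2pm,11am,10am,1pm) (9am,2pm,11am,1pm,10am) — 4.
Standup=1pm: (9am,2pm,10am,11am,12pm) (9am,2pm,10am,12pm,11am) (9am,2pm,11am,10am,12pm) (9am,2pm,11am,12pm,10am) (9am,2pm,12pm,10am,11am) (9am,2pm,12pm,11am,10am) — 6.
Summing: 4 + 6 = 10.

10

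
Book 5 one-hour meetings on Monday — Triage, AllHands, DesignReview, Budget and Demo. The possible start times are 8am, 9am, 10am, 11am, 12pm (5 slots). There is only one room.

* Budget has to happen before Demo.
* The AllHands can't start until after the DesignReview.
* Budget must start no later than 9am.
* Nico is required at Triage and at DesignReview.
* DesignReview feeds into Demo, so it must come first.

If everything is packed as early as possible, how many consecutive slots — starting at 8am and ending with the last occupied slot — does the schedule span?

5 slots

The precedence chain requires at least 2 distinct slots.
With at most 1 per slot and 5 meetings, at least 5 slots are needed.
5 works (last occupied slot: 12pm): for example AllHands=11am; Budget=8am; DesignReview=9am; Demo=10am; Triage=12pm.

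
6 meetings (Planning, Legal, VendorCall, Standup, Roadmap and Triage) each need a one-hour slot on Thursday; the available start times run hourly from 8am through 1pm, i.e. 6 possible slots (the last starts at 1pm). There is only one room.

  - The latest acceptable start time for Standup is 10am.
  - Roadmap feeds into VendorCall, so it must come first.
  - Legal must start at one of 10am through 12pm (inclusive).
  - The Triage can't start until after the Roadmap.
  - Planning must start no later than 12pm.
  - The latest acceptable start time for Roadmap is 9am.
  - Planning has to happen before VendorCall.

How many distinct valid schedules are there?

28

Splitting on Planning: it can be 8am (4), 9am (4), 10am (8), 11am (7), 12pm (5). Listing each branch's schedules as (Legal, VendorCall, Standup, Roadmap, Triage):
Planning=8am: (11am,12pm,10am,9am,1pm) (11am,1pm,10am,9am,12pm) (12pm,11am,10am,9am,1pm) (12pm,1pm,10am,9am,11am) — 4.
Planning=9am: (11am,12pm,10am,8am,1pm) (11am,1pm,10am,8am,12pm) (12pm,11am,10am,8am,1pm) (12pm,1pm,10am,8am,11am) — 4.
Planning=10am: (11am,12pm,8am,9am,1pm) (11am,12pm,9am,8am,1pm) (11am,1pm,8am,9am,12pm) (11am,1pm,9am,8am,12pm) (12pm,11am,8am,9am,1pm) (12pm,11am,9am,8am,1pm) (12pm,1pm,8am,9am,11am) (12pm,1pm,9am,8am,11am) — 8.
Planning=11am: (10am,12pm,8am,9am,1pm) (10am,12pm,9am,8am,1pm) (10am,1pm,8am,9am,12pm) (10am,1pm,9am,8am,12pm) (12pm,1pm,8am,9am,10am) (12pm,1pm,9am,8am,10am) (12pm,1pm,10am,8am,9am) — 7.
Planning=12pm: (10am,1pm,8am,9am,11am) (10am,1pm,9am,8am,11am) (11am,1pm,8am,9am,10am) (11am,1pm,9am,8am,10am) (11am,1pm,10am,8am,9am) — 5.
Summing: 4 + 4 + 8 + 7 + 5 = 28.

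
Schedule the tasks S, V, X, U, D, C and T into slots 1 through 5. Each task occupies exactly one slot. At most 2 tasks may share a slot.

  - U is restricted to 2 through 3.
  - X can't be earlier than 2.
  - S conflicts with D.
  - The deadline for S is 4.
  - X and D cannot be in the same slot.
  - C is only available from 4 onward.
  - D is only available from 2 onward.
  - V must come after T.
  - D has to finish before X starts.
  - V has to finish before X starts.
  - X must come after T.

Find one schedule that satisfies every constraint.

D -> 2; T -> 1; S -> 1; X -> 4; U -> 2; V -> 3; C -> 4

Checking: V(3) before X(4); T(1) before V(3); T(1) before X(4); D(2) before X(4); S(1) != D(2); X(4) != D(2); D=2 in [2,5]; U=2 in [2,3]; C=4 in [4,5]; S=1 in [1,4]; X=4 in [2,5]; max 2 per slot (cap 2).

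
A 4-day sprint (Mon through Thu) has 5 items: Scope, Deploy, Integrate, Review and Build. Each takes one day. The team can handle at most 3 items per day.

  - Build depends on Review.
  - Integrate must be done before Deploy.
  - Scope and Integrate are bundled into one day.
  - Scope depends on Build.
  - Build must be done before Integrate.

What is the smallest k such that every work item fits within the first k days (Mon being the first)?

4 days

The precedence chain requires at least 4 distinct days.
With at most 3 per day and 5 work items, at least 2 days are needed.
4 works (last occupied day: Thu): for example Integrate -> Wed, Build -> Tue, Review -> Mon, Deploy -> Thu, Scope -> Wed.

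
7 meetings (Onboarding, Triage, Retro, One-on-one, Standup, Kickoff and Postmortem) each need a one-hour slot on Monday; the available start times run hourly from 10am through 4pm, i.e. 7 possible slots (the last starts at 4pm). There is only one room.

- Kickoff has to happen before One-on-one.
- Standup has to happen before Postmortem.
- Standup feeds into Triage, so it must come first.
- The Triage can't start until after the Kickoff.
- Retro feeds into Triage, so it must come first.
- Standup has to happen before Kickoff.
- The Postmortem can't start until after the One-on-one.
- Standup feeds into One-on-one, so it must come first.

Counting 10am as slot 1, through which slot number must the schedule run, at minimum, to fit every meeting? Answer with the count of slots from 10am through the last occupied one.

7

The precedence chain requires at least 4 distinct slots.
With at most 1 per slot and 7 meetings, at least 7 slots are needed.
7 works (last occupied slot: 4pm): for example Onboarding -> 4pm; Postmortem -> 3pm; Retro -> 12pm; Standup -> 10am; Kickoff -> 11am; Triage -> 1pm; One-on-one -> 2pm.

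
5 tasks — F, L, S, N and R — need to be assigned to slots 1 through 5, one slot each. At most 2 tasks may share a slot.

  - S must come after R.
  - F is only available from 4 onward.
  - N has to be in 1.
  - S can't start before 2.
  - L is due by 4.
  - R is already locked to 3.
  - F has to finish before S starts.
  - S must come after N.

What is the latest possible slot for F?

4

F is available from 4; downstream work caps F at 4.
F at 4 is achievable: F in 4; L in 1; N in 1; S in 5; R in 3.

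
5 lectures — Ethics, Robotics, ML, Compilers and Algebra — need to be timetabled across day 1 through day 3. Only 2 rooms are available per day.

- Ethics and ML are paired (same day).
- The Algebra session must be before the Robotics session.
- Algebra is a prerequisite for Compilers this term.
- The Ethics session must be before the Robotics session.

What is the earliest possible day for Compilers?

day 3

Precedence pushes Compilers to at least day 2.
Compilers at day 3 is achievable: ML=day 2, Algebra=day 1, Robotics=day 3, Ethics=day 2, Compilers=day 3.
Nothing earlier works — the capacity limit rule out every day before day 3.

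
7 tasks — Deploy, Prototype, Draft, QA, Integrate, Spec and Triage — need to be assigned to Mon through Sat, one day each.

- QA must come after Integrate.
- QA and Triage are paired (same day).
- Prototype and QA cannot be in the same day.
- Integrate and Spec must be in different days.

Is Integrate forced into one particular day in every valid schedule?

No

Integrate can be Mon (e.g. Prototype -> Mon, Spec -> Tue, Deploy -> Mon, Draft -> Mon, QA -> Tue, Triage -> Tue, Integrate -> Mon) or Tue (e.g. Integrate=Tue, QA=Wed, Spec=Mon, Prototype=Mon, Triage=Wed, Deploy=Mon, Draft=Mon).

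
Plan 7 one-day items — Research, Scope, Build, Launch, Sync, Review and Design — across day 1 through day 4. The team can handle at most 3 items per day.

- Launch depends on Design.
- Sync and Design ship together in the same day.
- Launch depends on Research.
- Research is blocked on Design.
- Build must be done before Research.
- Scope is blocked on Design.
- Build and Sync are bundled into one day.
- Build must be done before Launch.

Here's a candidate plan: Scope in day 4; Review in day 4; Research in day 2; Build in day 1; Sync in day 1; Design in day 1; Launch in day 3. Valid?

Build must be done before Launch — holds.
Build and Sync are bundled into one day — holds.
Launch depends on Research — holds.
Scope is blocked on Design — holds.
Build must be done before Research — holds.
The team can handle at most 3 items per day — holds.
Research is blocked on Design — holds.
Sync and Design ship together in the same day — holds.
Launch depends on Design — holds.

Yes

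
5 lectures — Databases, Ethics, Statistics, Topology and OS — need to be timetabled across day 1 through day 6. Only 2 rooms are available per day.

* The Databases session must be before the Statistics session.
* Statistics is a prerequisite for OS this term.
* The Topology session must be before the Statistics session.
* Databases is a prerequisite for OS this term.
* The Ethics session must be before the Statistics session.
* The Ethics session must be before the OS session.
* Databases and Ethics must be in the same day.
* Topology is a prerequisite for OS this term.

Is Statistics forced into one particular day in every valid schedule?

Statistics can be day 3 (e.g. Statistics in day 3, OS in day 4, Topology in day 2, Databases in day 1, Ethics in day 1) or day 4 (e.g. Topology in day 2, OS in day 5, Ethics in day 1, Databases in day 1, Statistics in day 4).

No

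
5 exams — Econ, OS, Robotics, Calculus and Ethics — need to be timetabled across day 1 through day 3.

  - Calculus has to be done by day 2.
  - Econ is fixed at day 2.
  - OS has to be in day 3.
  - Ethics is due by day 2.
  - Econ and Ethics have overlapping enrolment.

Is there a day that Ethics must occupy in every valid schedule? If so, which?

Ethics's window is day 1–day 2.
Econ is fixed at day 2, and Ethics can't share a day with Econ.
So Ethics must be day 1.

day 1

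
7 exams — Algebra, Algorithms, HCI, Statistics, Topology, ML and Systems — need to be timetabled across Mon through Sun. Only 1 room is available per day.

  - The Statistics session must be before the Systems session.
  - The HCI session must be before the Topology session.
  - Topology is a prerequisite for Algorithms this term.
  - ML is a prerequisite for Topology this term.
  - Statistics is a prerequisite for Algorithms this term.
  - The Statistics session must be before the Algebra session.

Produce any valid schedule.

Topology=Thu; Algebra=Sat; ML=Wed; HCI=Tue; Statistics=Mon; Algorithms=Fri; Systems=Sun

Checking: Statistics(Mon) before Systems(Sun); Topology(Thu) before Algorithms(Fri); Statistics(Mon) before Algebra(Sat); Statistics(Mon) before Algorithms(Fri); ML(Wed) before Topology(Thu); HCI(Tue) before Topology(Thu); max 1 per day (cap 1).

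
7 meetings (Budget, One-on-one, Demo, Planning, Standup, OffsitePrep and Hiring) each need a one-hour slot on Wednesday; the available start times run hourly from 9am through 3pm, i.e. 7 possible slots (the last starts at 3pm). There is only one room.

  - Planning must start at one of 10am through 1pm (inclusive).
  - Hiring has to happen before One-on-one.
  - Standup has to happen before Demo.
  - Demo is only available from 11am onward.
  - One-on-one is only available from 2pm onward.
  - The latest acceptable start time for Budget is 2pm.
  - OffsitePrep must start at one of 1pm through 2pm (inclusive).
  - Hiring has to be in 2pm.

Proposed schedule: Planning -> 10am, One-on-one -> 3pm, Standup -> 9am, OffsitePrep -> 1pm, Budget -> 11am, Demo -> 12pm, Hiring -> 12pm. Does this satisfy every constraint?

OffsitePrep must start at one of 1pm through 2pm (inclusive) — holds.
One-on-one is only available from 2pm onward — holds.
There is only one room — violated.
Planning must start at one of 10am through 1pm (inclusive) — holds.
Hiring has to be in 2pm — violated.
Standup has to happen before Demo — holds.
Hiring has to happen before One-on-one — holds.
The latest acceptable start time for Budget is 2pm — holds.
Demo is only available from 11am onward — holds.

No — it violates: Hiring has to be in 2pm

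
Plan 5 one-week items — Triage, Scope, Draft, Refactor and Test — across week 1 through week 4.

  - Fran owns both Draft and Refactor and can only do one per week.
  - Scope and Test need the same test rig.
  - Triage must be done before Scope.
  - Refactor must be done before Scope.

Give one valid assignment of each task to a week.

Draft=week 2; Refactor=week 1; Triage=week 1; Scope=week 2; Test=week 1

Checking: Refactor(week 1) before Scope(week 2); Triage(week 1) before Scope(week 2); Draft(week 2) != Refactor(week 1); Scope(week 2) != Test(week 1).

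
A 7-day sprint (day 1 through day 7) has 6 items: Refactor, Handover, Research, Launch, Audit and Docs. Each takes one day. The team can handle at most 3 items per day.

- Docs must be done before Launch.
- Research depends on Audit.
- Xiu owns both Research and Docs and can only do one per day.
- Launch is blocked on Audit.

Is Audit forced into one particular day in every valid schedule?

Audit can be day 1 (e.g. Handover in day 2, Refactor in day 1, Launch in day 2, Audit in day 1, Docs in day 1, Research in day 2) or day 2 (e.g. Docs in day 1, Handover in day 1, Research in day 3, Audit in day 2, Launch in day 3, Refactor in day 1).

No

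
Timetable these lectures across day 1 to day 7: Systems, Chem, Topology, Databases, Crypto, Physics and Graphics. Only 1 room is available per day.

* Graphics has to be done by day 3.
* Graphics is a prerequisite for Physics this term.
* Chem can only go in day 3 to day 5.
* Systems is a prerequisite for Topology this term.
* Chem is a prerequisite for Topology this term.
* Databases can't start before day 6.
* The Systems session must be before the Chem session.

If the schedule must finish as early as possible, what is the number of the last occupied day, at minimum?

The precedence chain requires at least 3 distinct days.
With at most 1 per day and 7 lectures, at least 7 days are needed.
Databases can't be placed before day 6, so the schedule must run through at least day 6.
7 works (last occupied day: day 7): for example Chem in day 3, Crypto in day 7, Systems in day 2, Physics in day 5, Databases in day 6, Graphics in day 1, Topology in day 4.

day 7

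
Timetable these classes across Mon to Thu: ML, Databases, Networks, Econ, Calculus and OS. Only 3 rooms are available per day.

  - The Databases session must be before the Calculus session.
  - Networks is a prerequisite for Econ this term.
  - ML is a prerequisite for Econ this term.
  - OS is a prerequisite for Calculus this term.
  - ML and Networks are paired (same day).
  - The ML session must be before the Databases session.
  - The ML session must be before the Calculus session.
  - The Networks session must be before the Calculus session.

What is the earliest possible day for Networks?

Networks must be in the same day as ML, which can't be after Tue, so Networks is at most Tue.
Networks at Mon is achievable: ML -> Mon; OS -> Mon; Networks -> Mon; Databases -> Tue; Econ -> Tue; Calculus -> Wed.

Mon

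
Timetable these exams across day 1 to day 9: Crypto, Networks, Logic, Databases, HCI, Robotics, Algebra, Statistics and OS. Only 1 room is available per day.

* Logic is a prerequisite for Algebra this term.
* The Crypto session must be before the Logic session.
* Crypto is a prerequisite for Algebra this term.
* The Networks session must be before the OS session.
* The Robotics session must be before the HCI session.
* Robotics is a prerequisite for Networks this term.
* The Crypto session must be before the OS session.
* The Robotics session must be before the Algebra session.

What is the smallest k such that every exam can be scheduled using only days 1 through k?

9 days

The precedence chain requires at least 3 distinct days.
With at most 1 per day and 9 exams, at least 9 days are needed.
9 works (last occupied day: day 9): for example Databases in day 8; OS in day 6; Robotics in day 2; Crypto in day 1; Statistics in day 9; Networks in day 5; HCI in day 7; Logic in day 3; Algebra in day 4.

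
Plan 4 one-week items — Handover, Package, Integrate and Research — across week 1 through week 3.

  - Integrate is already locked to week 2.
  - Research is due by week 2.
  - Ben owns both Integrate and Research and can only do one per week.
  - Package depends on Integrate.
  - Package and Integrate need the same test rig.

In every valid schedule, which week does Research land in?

week 1

Research's window is week 1–week 2.
Integrate is fixed at week 2, and Research can't share a week with Integrate.
So Research must be week 1.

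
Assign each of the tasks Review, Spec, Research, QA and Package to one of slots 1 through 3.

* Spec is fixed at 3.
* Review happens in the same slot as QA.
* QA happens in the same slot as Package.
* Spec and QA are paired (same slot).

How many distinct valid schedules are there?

3

Enumerating: Research=1, Package=3, Spec=3, Review=3, QA=3 | QA=3; Package=3; Research=2; Review=3; Spec=3 | Spec -> 3, Review -> 3, QA -> 3, Research -> 3, Package -> 3.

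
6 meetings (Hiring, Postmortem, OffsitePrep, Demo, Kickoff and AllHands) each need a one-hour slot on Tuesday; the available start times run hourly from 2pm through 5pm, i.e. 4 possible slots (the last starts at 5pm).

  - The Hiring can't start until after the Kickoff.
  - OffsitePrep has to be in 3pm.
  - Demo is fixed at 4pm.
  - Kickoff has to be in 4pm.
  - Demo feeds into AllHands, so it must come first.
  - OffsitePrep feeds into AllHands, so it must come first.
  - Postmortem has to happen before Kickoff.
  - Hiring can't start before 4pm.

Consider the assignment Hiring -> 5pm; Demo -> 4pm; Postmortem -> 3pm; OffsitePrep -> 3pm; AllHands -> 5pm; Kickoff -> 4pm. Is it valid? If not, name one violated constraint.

OffsitePrep has to be in 3pm — holds.
Postmortem has to happen before Kickoff — holds.
Kickoff has to be in 4pm — holds.
Demo is fixed at 4pm — holds.
OffsitePrep feeds into AllHands, so it must come first — holds.
Demo feeds into AllHands, so it must come first — holds.
The Hiring can't start until after the Kickoff — holds.
Hiring can't start before 4pm — holds.

Yes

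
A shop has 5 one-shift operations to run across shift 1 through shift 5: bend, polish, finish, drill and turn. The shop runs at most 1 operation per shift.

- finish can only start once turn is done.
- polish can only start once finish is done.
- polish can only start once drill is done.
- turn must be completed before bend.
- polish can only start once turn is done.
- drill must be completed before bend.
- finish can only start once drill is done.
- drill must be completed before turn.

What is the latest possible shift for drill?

shift 1

Downstream work caps drill at shift 2.
drill at shift 1 is achievable: polish -> shift 4; bend -> shift 5; finish -> shift 3; drill -> shift 1; turn -> shift 2.
Nothing later works — the capacity limit rule out every shift after shift 1.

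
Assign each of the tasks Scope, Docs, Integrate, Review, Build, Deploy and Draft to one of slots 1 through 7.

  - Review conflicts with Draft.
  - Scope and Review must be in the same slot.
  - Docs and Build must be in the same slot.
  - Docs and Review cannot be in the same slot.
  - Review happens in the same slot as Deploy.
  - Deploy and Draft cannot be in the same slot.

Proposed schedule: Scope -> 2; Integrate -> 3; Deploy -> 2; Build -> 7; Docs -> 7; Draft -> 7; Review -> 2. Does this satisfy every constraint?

Deploy and Draft cannot be in the same slot — holds.
Docs and Build must be in the same slot — holds.
Review happens in the same slot as Deploy — holds.
Review conflicts with Draft — holds.
Scope and Review must be in the same slot — holds.
Docs and Review cannot be in the same slot — holds.

Yes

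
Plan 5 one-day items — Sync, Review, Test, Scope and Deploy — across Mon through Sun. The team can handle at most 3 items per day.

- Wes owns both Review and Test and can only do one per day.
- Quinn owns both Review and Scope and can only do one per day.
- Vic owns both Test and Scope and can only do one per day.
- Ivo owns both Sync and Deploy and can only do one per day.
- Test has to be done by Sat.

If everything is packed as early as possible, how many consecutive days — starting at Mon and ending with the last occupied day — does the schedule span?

3 days

With at most 3 per day and 5 work items, at least 2 days are needed.
Could 2 days be enough, i.e. nothing placed later than Tue? No: Review, Test and Scope must all be in different days (Review/Test can't share; Review/Scope can't share; Test/Scope can't share), but only 2 days are available: 3 work items can't fit in 2 distinct days.
So 2 days is not enough.
3 works (last occupied day: Wed): for example Scope in Wed; Review in Mon; Test in Tue; Sync in Mon; Deploy in Tue.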